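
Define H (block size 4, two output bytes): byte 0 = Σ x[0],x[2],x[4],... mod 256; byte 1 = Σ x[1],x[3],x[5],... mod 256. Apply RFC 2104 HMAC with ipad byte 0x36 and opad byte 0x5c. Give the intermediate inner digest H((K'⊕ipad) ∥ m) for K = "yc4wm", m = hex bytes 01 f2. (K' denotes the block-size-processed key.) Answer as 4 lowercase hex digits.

6314

Key "yc4wm" = 79 63 34 77 6d is 5 bytes > B = 4, so hash it first: H(key) = 1a da, then zero-pad to 4 bytes: K' = 1a da 00 00.
K' ⊕ ipad = 2c ec 36 36.
Inner input = 2c ec 36 36 ∥ 01 f2.
Inner hash: even-index sum = 99 mod 256 = 99; odd-index sum = 532 mod 256 = 20 → 63 14.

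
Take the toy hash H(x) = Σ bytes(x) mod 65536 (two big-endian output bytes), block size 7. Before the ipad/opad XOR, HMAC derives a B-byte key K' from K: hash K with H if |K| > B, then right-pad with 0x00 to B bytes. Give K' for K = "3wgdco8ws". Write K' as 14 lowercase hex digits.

03690000000000

|K| = 9 > B = 7, so first hash the key.
H(K): sum = 51+119+103+100+99+111+56+119+115 = 873 → 03 69.
Zero-pad H(K) = 03 69 to 7 bytes: K' = 03 69 00 00 00 00 00.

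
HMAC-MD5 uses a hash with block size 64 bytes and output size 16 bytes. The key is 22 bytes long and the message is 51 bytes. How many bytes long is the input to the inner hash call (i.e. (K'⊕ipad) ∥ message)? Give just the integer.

Key is 22 ≤ 64 bytes, zero-padded: |K'| = 64.
Inner input = (K'⊕ipad) ∥ m → 64 + 51 = 115 bytes.

115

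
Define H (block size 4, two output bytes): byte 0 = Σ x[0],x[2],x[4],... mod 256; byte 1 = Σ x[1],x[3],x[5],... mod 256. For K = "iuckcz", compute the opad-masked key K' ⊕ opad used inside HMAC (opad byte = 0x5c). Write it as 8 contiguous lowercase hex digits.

73065c5c

Key "iuckcz" = 69 75 63 6b 63 7a is 6 bytes > B = 4, so hash it first: H(key) = 2f 5a, then zero-pad to 4 bytes: K' = 2f 5a 00 00.
XOR each byte with 0x5c: 2f⊕5c=73, 5a⊕5c=06, 00⊕5c=5c, 00⊕5c=5c.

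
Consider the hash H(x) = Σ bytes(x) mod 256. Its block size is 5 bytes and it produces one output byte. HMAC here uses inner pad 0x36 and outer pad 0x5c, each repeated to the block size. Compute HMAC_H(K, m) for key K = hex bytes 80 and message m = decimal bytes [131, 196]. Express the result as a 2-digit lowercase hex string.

21

Key hex bytes 80 is 1 byte ≤ B = 5; zero-pad to 5 bytes: K' = 80 00 00 00 00.
K' ⊕ ipad = b6 36 36 36 36.  K' ⊕ opad = dc 5c 5c 5c 5c.
Inner input = (K'⊕ipad) ∥ m = b6 36 36 36 36 ∥ 83 c4.
Inner hash: sum = 182+54+54+54+54+131+196 = 725; mod 256 = 213 → d5.
Outer input = (K'⊕opad) ∥ inner = dc 5c 5c 5c 5c ∥ d5.
Outer hash (tag): sum = 220+92+92+92+92+213 = 801; mod 256 = 33 → 21.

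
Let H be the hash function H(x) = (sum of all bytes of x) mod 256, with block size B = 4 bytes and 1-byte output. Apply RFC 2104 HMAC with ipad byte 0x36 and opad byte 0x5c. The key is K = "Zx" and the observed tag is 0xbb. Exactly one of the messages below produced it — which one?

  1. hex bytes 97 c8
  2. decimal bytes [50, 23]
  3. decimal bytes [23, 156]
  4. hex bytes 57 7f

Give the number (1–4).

Key "Zx" = 5a 78 is 2 bytes ≤ B = 4; zero-pad to 4 bytes: K' = 5a 78 00 00.
K' ⊕ ipad = 6c 4e 36 36; K' ⊕ opad = 06 24 5c 5c.
m1: inner = H(6c 4e 36 36 97 c8) = 85; tag = H(06 24 5c 5c 85) = 67
m2: inner = H(6c 4e 36 36 32 17) = 6f; tag = H(06 24 5c 5c 6f) = 51
m3: inner = H(6c 4e 36 36 17 9c) = d9; tag = H(06 24 5c 5c d9) = bb ← matches
m4: inner = H(6c 4e 36 36 57 7f) = fc; tag = H(06 24 5c 5c fc) = de

3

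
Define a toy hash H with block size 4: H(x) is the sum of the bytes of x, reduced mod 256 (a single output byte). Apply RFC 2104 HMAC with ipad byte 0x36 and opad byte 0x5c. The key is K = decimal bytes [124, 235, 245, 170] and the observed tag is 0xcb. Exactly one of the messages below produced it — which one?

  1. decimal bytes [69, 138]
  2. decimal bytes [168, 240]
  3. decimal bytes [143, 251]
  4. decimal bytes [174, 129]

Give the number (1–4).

Key decimal bytes [124, 235, 245, 170] = 7c eb f5 aa is exactly B = 4 bytes: K' = 7c eb f5 aa.
K' ⊕ ipad = 4a dd c3 9c; K' ⊕ opad = 20 b7 a9 f6.
m1: inner = H(4a dd c3 9c 45 8a) = 55; tag = H(20 b7 a9 f6 55) = cb ← matches
m2: inner = H(4a dd c3 9c a8 f0) = 1e; tag = H(20 b7 a9 f6 1e) = 94
m3: inner = H(4a dd c3 9c 8f fb) = 10; tag = H(20 b7 a9 f6 10) = 86
m4: inner = H(4a dd c3 9c ae 81) = b5; tag = H(20 b7 a9 f6 b5) = 2b

1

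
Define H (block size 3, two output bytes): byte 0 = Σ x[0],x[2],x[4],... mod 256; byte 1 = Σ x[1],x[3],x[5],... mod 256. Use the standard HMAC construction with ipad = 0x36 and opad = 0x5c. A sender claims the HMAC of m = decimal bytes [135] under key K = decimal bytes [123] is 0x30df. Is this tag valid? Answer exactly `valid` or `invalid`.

Key decimal bytes [123] = 7b is 1 byte ≤ B = 3; zero-pad to 3 bytes: K' = 7b 00 00.
K' ⊕ ipad = 4d 36 36; K' ⊕ opad = 27 5c 5c.
Inner hash: even-index sum = 131 mod 256 = 131; odd-index sum = 189 mod 256 = 189 → 83 bd.
Outer hash (recomputed tag): even-index sum = 320 mod 256 = 64; odd-index sum = 223 mod 256 = 223 → 40 df.
Recomputed tag = 40df; claimed = 30df → mismatch.

invalid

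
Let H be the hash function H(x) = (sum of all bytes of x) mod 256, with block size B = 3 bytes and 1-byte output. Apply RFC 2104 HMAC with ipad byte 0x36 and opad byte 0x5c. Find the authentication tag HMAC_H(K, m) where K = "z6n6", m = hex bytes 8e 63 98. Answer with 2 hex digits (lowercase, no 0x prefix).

17

Key "z6n6" = 7a 36 6e 36 is 4 bytes > B = 3, so hash it first: H(key) = 54, then zero-pad to 3 bytes: K' = 54 00 00.
K' ⊕ ipad = 62 36 36.  K' ⊕ opad = 08 5c 5c.
Inner input = (K'⊕ipad) ∥ m = 62 36 36 ∥ 8e 63 98.
Inner hash: sum = 98+54+54+142+99+152 = 599; mod 256 = 87 → 57.
Outer input = (K'⊕opad) ∥ inner = 08 5c 5c ∥ 57.
Outer hash (tag): sum = 8+92+92+87 = 279; mod 256 = 23 → 17.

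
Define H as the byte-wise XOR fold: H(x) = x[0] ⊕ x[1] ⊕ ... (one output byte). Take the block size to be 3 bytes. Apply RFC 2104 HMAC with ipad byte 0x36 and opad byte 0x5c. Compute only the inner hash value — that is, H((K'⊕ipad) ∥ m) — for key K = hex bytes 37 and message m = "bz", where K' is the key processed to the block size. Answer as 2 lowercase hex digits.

19

Key hex bytes 37 is 1 byte ≤ B = 3; zero-pad to 3 bytes: K' = 37 00 00.
K' ⊕ ipad = 01 36 36.
Inner input = 01 36 36 ∥ 62 7a.
Inner hash: XOR 01⊕36⊕36⊕62⊕7a = 19.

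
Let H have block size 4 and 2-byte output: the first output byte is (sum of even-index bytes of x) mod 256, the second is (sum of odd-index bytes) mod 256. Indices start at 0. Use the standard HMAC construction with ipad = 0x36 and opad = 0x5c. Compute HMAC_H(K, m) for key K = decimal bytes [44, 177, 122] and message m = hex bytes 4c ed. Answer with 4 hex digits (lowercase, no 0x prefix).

48f3

Key decimal bytes [44, 177, 122] = 2c b1 7a is 3 bytes ≤ B = 4; zero-pad to 4 bytes: K' = 2c b1 7a 00.
K' ⊕ ipad = 1a 87 4c 36.  K' ⊕ opad = 70 ed 26 5c.
Inner input = (K'⊕ipad) ∥ m = 1a 87 4c 36 ∥ 4c ed.
Inner hash: even-index sum = 178 mod 256 = 178; odd-index sum = 426 mod 256 = 170 → b2 aa.
Outer input = (K'⊕opad) ∥ inner = 70 ed 26 5c ∥ b2 aa.
Outer hash (tag): even-index sum = 328 mod 256 = 72; odd-index sum = 499 mod 256 = 243 → 48 f3.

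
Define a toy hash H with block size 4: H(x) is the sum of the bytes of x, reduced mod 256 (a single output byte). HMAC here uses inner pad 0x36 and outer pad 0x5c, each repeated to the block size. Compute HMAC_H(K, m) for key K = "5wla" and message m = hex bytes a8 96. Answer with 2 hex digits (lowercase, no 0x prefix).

Key "5wla" = 35 77 6c 61 is exactly B = 4 bytes: K' = 35 77 6c 61.
K' ⊕ ipad = 03 41 5a 57.  K' ⊕ opad = 69 2b 30 3d.
Inner input = (K'⊕ipad) ∥ m = 03 41 5a 57 ∥ a8 96.
Inner hash: sum = 3+65+90+87+168+150 = 563; mod 256 = 51 → 33.
Outer input = (K'⊕opad) ∥ inner = 69 2b 30 3d ∥ 33.
Outer hash (tag): sum = 105+43+48+61+51 = 308; mod 256 = 52 → 34.

34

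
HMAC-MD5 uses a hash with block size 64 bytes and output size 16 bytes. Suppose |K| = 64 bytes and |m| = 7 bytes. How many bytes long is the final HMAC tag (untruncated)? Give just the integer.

16

The tag is one MD5 digest: 16 bytes.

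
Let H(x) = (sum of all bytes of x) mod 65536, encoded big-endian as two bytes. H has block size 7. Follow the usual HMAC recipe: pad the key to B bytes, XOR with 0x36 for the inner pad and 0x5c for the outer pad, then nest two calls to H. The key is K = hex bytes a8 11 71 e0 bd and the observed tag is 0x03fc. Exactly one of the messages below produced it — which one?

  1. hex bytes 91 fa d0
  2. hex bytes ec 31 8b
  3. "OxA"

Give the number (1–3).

Key hex bytes a8 11 71 e0 bd is 5 bytes ≤ B = 7; zero-pad to 7 bytes: K' = a8 11 71 e0 bd 00 00.
K' ⊕ ipad = 9e 27 47 d6 8b 36 36; K' ⊕ opad = f4 4d 2d bc e1 5c 5c.
m1: inner = H(9e 27 47 d6 8b 36 36 91 fa d0) = 05 34; tag = H(f4 4d 2d bc e1 5c 5c 05 34) = 03fc ← matches
m2: inner = H(9e 27 47 d6 8b 36 36 ec 31 8b) = 04 81; tag = H(f4 4d 2d bc e1 5c 5c 04 81) = 0448
m3: inner = H(9e 27 47 d6 8b 36 36 4f 78 41) = 03 e1; tag = H(f4 4d 2d bc e1 5c 5c 03 e1) = 04a7

1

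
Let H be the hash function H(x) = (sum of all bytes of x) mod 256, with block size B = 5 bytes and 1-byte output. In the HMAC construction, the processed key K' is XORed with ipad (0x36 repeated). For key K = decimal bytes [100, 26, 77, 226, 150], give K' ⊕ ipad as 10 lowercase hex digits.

Key decimal bytes [100, 26, 77, 226, 150] = 64 1a 4d e2 96 is exactly B = 5 bytes: K' = 64 1a 4d e2 96.
XOR each byte with 0x36: 64⊕36=52, 1a⊕36=2c, 4d⊕36=7b, e2⊕36=d4, 96⊕36=a0.

522c7bd4a0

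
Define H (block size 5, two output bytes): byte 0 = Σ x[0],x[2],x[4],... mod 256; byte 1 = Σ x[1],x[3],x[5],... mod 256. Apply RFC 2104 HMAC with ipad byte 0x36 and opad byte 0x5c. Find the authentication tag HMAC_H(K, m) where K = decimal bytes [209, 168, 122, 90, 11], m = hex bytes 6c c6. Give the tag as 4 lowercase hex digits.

8030

Key decimal bytes [209, 168, 122, 90, 11] = d1 a8 7a 5a 0b is exactly B = 5 bytes: K' = d1 a8 7a 5a 0b.
K' ⊕ ipad = e7 9e 4c 6c 3d.  K' ⊕ opad = 8d f4 26 06 57.
Inner input = (K'⊕ipad) ∥ m = e7 9e 4c 6c 3d ∥ 6c c6.
Inner hash: even-index sum = 566 mod 256 = 54; odd-index sum = 374 mod 256 = 118 → 36 76.
Outer input = (K'⊕opad) ∥ inner = 8d f4 26 06 57 ∥ 36 76.
Outer hash (tag): even-index sum = 384 mod 256 = 128; odd-index sum = 304 mod 256 = 48 → 80 30.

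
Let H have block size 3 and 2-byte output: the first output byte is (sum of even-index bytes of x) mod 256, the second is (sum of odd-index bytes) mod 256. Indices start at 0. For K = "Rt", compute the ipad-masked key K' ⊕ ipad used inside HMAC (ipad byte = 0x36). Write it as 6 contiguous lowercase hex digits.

644236

Key "Rt" = 52 74 is 2 bytes ≤ B = 3; zero-pad to 3 bytes: K' = 52 74 00.
XOR each byte with 0x36: 52⊕36=64, 74⊕36=42, 00⊕36=36.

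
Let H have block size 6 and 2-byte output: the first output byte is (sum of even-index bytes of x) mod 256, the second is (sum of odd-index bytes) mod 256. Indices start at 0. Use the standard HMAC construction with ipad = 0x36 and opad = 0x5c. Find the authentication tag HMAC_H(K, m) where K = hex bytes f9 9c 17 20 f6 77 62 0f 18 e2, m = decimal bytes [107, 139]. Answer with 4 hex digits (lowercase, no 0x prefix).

Key hex bytes f9 9c 17 20 f6 77 62 0f 18 e2 is 10 bytes > B = 6, so hash it first: H(key) = 80 24, then zero-pad to 6 bytes: K' = 80 24 00 00 00 00.
K' ⊕ ipad = b6 12 36 36 36 36.  K' ⊕ opad = dc 78 5c 5c 5c 5c.
Inner input = (K'⊕ipad) ∥ m = b6 12 36 36 36 36 ∥ 6b 8b.
Inner hash: even-index sum = 397 mod 256 = 141; odd-index sum = 265 mod 256 = 9 → 8d 09.
Outer input = (K'⊕opad) ∥ inner = dc 78 5c 5c 5c 5c ∥ 8d 09.
Outer hash (tag): even-index sum = 545 mod 256 = 33; odd-index sum = 313 mod 256 = 57 → 21 39.

2139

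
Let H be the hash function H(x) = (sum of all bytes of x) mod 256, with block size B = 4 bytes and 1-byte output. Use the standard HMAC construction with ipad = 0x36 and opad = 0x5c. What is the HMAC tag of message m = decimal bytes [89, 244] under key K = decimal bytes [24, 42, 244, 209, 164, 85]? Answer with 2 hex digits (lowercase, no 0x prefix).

Key decimal bytes [24, 42, 244, 209, 164, 85] = 18 2a f4 d1 a4 55 is 6 bytes > B = 4, so hash it first: H(key) = 00, then zero-pad to 4 bytes: K' = 00 00 00 00.
K' ⊕ ipad = 36 36 36 36.  K' ⊕ opad = 5c 5c 5c 5c.
Inner input = (K'⊕ipad) ∥ m = 36 36 36 36 ∥ 59 f4.
Inner hash: sum = 54+54+54+54+89+244 = 549; mod 256 = 37 → 25.
Outer input = (K'⊕opad) ∥ inner = 5c 5c 5c 5c ∥ 25.
Outer hash (tag): sum = 92+92+92+92+37 = 405; mod 256 = 149 → 95.

95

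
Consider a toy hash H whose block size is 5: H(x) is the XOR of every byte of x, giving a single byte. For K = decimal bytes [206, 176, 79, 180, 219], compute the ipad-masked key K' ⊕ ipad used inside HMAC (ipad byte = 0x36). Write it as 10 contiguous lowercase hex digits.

Key decimal bytes [206, 176, 79, 180, 219] = ce b0 4f b4 db is exactly B = 5 bytes: K' = ce b0 4f b4 db.
XOR each byte with 0x36: ce⊕36=f8, b0⊕36=86, 4f⊕36=79, b4⊕36=82, db⊕36=ed.

f8867982ed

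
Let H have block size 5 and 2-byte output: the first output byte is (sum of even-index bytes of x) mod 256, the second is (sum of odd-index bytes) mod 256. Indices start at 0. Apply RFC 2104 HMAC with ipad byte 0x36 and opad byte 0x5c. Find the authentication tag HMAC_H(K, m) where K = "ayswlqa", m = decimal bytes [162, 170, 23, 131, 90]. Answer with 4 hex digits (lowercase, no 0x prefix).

55c9

Key "ayswlqa" = 61 79 73 77 6c 71 61 is 7 bytes > B = 5, so hash it first: H(key) = a1 61, then zero-pad to 5 bytes: K' = a1 61 00 00 00.
K' ⊕ ipad = 97 57 36 36 36.  K' ⊕ opad = fd 3d 5c 5c 5c.
Inner input = (K'⊕ipad) ∥ m = 97 57 36 36 36 ∥ a2 aa 17 83 5a.
Inner hash: even-index sum = 560 mod 256 = 48; odd-index sum = 416 mod 256 = 160 → 30 a0.
Outer input = (K'⊕opad) ∥ inner = fd 3d 5c 5c 5c ∥ 30 a0.
Outer hash (tag): even-index sum = 597 mod 256 = 85; odd-index sum = 201 mod 256 = 201 → 55 c9.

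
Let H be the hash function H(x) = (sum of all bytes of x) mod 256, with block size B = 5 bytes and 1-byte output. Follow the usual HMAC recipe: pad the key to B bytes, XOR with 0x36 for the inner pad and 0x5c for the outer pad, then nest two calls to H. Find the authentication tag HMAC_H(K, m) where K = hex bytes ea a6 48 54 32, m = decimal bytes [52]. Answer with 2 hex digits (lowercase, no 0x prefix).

Key hex bytes ea a6 48 54 32 is exactly B = 5 bytes: K' = ea a6 48 54 32.
K' ⊕ ipad = dc 90 7e 62 04.  K' ⊕ opad = b6 fa 14 08 6e.
Inner input = (K'⊕ipad) ∥ m = dc 90 7e 62 04 ∥ 34.
Inner hash: sum = 220+144+126+98+4+52 = 644; mod 256 = 132 → 84.
Outer input = (K'⊕opad) ∥ inner = b6 fa 14 08 6e ∥ 84.
Outer hash (tag): sum = 182+250+20+8+110+132 = 702; mod 256 = 190 → be.

be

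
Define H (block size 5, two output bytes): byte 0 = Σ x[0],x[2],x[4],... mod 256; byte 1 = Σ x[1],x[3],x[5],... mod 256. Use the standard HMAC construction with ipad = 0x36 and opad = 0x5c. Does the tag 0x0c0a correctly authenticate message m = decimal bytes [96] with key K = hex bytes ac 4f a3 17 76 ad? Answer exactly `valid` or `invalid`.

Key hex bytes ac 4f a3 17 76 ad is 6 bytes > B = 5, so hash it first: H(key) = c5 13, then zero-pad to 5 bytes: K' = c5 13 00 00 00.
K' ⊕ ipad = f3 25 36 36 36; K' ⊕ opad = 99 4f 5c 5c 5c.
Inner hash: even-index sum = 351 mod 256 = 95; odd-index sum = 187 mod 256 = 187 → 5f bb.
Outer hash (recomputed tag): even-index sum = 524 mod 256 = 12; odd-index sum = 266 mod 256 = 10 → 0c 0a.
Recomputed tag = 0c0a; claimed = 0c0a → match.

valid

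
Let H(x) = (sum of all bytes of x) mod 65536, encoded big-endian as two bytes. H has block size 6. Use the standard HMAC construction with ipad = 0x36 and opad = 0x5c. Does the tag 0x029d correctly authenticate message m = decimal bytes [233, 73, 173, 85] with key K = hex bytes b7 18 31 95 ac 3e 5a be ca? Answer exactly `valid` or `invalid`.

valid

Key hex bytes b7 18 31 95 ac 3e 5a be ca is 9 bytes > B = 6, so hash it first: H(key) = 04 61, then zero-pad to 6 bytes: K' = 04 61 00 00 00 00.
K' ⊕ ipad = 32 57 36 36 36 36; K' ⊕ opad = 58 3d 5c 5c 5c 5c.
Inner hash: sum = 50+87+54+54+54+54+233+73+173+85 = 917 → 03 95.
Outer hash (recomputed tag): sum = 88+61+92+92+92+92+3+149 = 669 → 02 9d.
Recomputed tag = 029d; claimed = 029d → match.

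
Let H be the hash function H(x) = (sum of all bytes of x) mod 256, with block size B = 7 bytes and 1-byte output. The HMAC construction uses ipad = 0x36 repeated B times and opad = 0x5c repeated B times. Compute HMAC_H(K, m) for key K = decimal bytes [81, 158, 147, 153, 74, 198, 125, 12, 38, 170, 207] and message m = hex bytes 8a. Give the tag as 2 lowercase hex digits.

Key decimal bytes [81, 158, 147, 153, 74, 198, 125, 12, 38, 170, 207] = 51 9e 93 99 4a c6 7d 0c 26 aa cf is 11 bytes > B = 7, so hash it first: H(key) = 53, then zero-pad to 7 bytes: K' = 53 00 00 00 00 00 00.
K' ⊕ ipad = 65 36 36 36 36 36 36.  K' ⊕ opad = 0f 5c 5c 5c 5c 5c 5c.
Inner input = (K'⊕ipad) ∥ m = 65 36 36 36 36 36 36 ∥ 8a.
Inner hash: sum = 101+54+54+54+54+54+54+138 = 563; mod 256 = 51 → 33.
Outer input = (K'⊕opad) ∥ inner = 0f 5c 5c 5c 5c 5c 5c ∥ 33.
Outer hash (tag): sum = 15+92+92+92+92+92+92+51 = 618; mod 256 = 106 → 6a.

6a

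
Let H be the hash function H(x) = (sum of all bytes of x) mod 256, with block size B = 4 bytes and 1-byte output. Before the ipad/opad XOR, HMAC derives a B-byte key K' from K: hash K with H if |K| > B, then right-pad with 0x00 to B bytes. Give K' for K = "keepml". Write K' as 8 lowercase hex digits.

|K| = 6 > B = 4, so first hash the key.
H(K): sum = 107+101+101+112+109+108 = 638; mod 256 = 126 → 7e.
Zero-pad H(K) = 7e to 4 bytes: K' = 7e 00 00 00.

7e000000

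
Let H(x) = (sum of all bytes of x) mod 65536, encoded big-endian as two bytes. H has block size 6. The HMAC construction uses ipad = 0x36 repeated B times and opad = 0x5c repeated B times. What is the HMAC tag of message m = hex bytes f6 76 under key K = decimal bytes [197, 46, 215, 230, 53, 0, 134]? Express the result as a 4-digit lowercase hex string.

02de

Key decimal bytes [197, 46, 215, 230, 53, 0, 134] = c5 2e d7 e6 35 00 86 is 7 bytes > B = 6, so hash it first: H(key) = 03 6b, then zero-pad to 6 bytes: K' = 03 6b 00 00 00 00.
K' ⊕ ipad = 35 5d 36 36 36 36.  K' ⊕ opad = 5f 37 5c 5c 5c 5c.
Inner input = (K'⊕ipad) ∥ m = 35 5d 36 36 36 36 ∥ f6 76.
Inner hash: sum = 53+93+54+54+54+54+246+118 = 726 → 02 d6.
Outer input = (K'⊕opad) ∥ inner = 5f 37 5c 5c 5c 5c ∥ 02 d6.
Outer hash (tag): sum = 95+55+92+92+92+92+2+214 = 734 → 02 de.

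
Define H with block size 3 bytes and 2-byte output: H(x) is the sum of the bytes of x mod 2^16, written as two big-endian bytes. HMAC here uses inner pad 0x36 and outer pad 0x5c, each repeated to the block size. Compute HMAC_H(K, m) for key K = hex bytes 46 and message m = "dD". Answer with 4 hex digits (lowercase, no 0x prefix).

0157

Key hex bytes 46 is 1 byte ≤ B = 3; zero-pad to 3 bytes: K' = 46 00 00.
K' ⊕ ipad = 70 36 36.  K' ⊕ opad = 1a 5c 5c.
Inner input = (K'⊕ipad) ∥ m = 70 36 36 ∥ 64 44.
Inner hash: sum = 112+54+54+100+68 = 388 → 01 84.
Outer input = (K'⊕opad) ∥ inner = 1a 5c 5c ∥ 01 84.
Outer hash (tag): sum = 26+92+92+1+132 = 343 → 01 57.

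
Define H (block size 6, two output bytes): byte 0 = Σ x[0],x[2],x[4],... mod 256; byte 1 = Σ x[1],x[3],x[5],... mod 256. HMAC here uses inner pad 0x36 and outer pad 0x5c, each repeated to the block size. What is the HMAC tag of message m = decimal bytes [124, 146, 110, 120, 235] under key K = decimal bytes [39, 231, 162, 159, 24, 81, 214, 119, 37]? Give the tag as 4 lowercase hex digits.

Key decimal bytes [39, 231, 162, 159, 24, 81, 214, 119, 37] = 27 e7 a2 9f 18 51 d6 77 25 is 9 bytes > B = 6, so hash it first: H(key) = dc 4e, then zero-pad to 6 bytes: K' = dc 4e 00 00 00 00.
K' ⊕ ipad = ea 78 36 36 36 36.  K' ⊕ opad = 80 12 5c 5c 5c 5c.
Inner input = (K'⊕ipad) ∥ m = ea 78 36 36 36 36 ∥ 7c 92 6e 78 eb.
Inner hash: even-index sum = 811 mod 256 = 43; odd-index sum = 494 mod 256 = 238 → 2b ee.
Outer input = (K'⊕opad) ∥ inner = 80 12 5c 5c 5c 5c ∥ 2b ee.
Outer hash (tag): even-index sum = 355 mod 256 = 99; odd-index sum = 440 mod 256 = 184 → 63 b8.

63b8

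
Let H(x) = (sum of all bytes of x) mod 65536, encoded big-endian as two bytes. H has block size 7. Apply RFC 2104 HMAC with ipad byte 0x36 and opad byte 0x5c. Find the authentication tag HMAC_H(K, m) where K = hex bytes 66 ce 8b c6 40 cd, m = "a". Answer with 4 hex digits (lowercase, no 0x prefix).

0447

Key hex bytes 66 ce 8b c6 40 cd is 6 bytes ≤ B = 7; zero-pad to 7 bytes: K' = 66 ce 8b c6 40 cd 00.
K' ⊕ ipad = 50 f8 bd f0 76 fb 36.  K' ⊕ opad = 3a 92 d7 9a 1c 91 5c.
Inner input = (K'⊕ipad) ∥ m = 50 f8 bd f0 76 fb 36 ∥ 61.
Inner hash: sum = 80+248+189+240+118+251+54+97 = 1277 → 04 fd.
Outer input = (K'⊕opad) ∥ inner = 3a 92 d7 9a 1c 91 5c ∥ 04 fd.
Outer hash (tag): sum = 58+146+215+154+28+145+92+4+253 = 1095 → 04 47.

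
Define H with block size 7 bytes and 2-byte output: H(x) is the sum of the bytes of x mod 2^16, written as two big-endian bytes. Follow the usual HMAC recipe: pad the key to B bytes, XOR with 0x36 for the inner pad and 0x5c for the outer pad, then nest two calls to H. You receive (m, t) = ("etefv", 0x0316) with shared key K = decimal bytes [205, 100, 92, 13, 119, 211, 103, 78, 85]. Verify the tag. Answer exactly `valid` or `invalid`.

valid

Key decimal bytes [205, 100, 92, 13, 119, 211, 103, 78, 85] = cd 64 5c 0d 77 d3 67 4e 55 is 9 bytes > B = 7, so hash it first: H(key) = 03 ee, then zero-pad to 7 bytes: K' = 03 ee 00 00 00 00 00.
K' ⊕ ipad = 35 d8 36 36 36 36 36; K' ⊕ opad = 5f b2 5c 5c 5c 5c 5c.
Inner hash: sum = 53+216+54+54+54+54+54+101+116+101+102+118 = 1077 → 04 35.
Outer hash (recomputed tag): sum = 95+178+92+92+92+92+92+4+53 = 790 → 03 16.
Recomputed tag = 0316; claimed = 0316 → match.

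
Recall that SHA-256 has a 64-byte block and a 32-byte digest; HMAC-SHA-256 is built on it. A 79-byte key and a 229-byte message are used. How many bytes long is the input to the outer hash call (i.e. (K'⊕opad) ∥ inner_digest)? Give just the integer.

Key is 79 > 64 bytes, so it is hashed to 32 bytes then zero-padded to 64: |K'| = 64.
Outer input = (K'⊕opad) ∥ H(inner) → 64 + 32 = 96 bytes.

96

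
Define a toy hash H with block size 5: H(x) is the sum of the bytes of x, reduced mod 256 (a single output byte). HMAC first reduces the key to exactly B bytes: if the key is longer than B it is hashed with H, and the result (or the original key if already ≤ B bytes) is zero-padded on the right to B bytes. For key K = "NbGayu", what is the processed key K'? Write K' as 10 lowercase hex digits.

4600000000

|K| = 6 > B = 5, so first hash the key.
H(K): sum = 78+98+71+97+121+117 = 582; mod 256 = 70 → 46.
Zero-pad H(K) = 46 to 5 bytes: K' = 46 00 00 00 00.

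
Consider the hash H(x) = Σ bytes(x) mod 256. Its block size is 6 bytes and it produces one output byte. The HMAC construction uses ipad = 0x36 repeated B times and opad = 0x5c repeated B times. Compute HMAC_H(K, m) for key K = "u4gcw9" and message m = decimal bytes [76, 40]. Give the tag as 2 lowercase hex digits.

Key "u4gcw9" = 75 34 67 63 77 39 is exactly B = 6 bytes: K' = 75 34 67 63 77 39.
K' ⊕ ipad = 43 02 51 55 41 0f.  K' ⊕ opad = 29 68 3b 3f 2b 65.
Inner input = (K'⊕ipad) ∥ m = 43 02 51 55 41 0f ∥ 4c 28.
Inner hash: sum = 67+2+81+85+65+15+76+40 = 431; mod 256 = 175 → af.
Outer input = (K'⊕opad) ∥ inner = 29 68 3b 3f 2b 65 ∥ af.
Outer hash (tag): sum = 41+104+59+63+43+101+175 = 586; mod 256 = 74 → 4a.

4a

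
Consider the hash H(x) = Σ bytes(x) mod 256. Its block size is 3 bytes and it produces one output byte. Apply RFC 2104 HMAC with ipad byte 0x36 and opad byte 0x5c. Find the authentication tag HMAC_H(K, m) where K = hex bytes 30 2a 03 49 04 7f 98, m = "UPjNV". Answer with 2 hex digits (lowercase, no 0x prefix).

6b

Key hex bytes 30 2a 03 49 04 7f 98 is 7 bytes > B = 3, so hash it first: H(key) = c1, then zero-pad to 3 bytes: K' = c1 00 00.
K' ⊕ ipad = f7 36 36.  K' ⊕ opad = 9d 5c 5c.
Inner input = (K'⊕ipad) ∥ m = f7 36 36 ∥ 55 50 6a 4e 56.
Inner hash: sum = 247+54+54+85+80+106+78+86 = 790; mod 256 = 22 → 16.
Outer input = (K'⊕opad) ∥ inner = 9d 5c 5c ∥ 16.
Outer hash (tag): sum = 157+92+92+22 = 363; mod 256 = 107 → 6b.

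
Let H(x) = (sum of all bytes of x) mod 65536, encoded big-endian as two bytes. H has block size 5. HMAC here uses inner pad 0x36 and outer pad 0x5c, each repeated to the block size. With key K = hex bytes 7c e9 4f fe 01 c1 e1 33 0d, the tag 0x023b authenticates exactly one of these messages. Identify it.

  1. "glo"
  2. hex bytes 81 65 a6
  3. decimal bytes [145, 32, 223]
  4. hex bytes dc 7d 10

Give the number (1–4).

2

Key hex bytes 7c e9 4f fe 01 c1 e1 33 0d is 9 bytes > B = 5, so hash it first: H(key) = 04 95, then zero-pad to 5 bytes: K' = 04 95 00 00 00.
K' ⊕ ipad = 32 a3 36 36 36; K' ⊕ opad = 58 c9 5c 5c 5c.
m1: inner = H(32 a3 36 36 36 67 6c 6f) = 02 b9; tag = H(58 c9 5c 5c 5c 02 b9) = 02f0
m2: inner = H(32 a3 36 36 36 81 65 a6) = 03 03; tag = H(58 c9 5c 5c 5c 03 03) = 023b ← matches
m3: inner = H(32 a3 36 36 36 91 20 df) = 03 07; tag = H(58 c9 5c 5c 5c 03 07) = 023f
m4: inner = H(32 a3 36 36 36 dc 7d 10) = 02 e0; tag = H(58 c9 5c 5c 5c 02 e0) = 0317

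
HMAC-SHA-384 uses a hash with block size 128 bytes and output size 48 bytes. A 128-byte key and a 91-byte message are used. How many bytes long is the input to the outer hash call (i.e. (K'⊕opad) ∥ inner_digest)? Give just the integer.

176

Key is 128 ≤ 128 bytes, zero-padded: |K'| = 128.
Outer input = (K'⊕opad) ∥ H(inner) → 128 + 48 = 176 bytes.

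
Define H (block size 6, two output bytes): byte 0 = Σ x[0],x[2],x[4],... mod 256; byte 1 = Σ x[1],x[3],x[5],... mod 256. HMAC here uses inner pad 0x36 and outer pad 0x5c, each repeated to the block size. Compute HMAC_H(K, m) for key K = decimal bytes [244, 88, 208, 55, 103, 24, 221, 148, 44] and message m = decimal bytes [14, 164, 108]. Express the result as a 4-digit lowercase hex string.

Key decimal bytes [244, 88, 208, 55, 103, 24, 221, 148, 44] = f4 58 d0 37 67 18 dd 94 2c is 9 bytes > B = 6, so hash it first: H(key) = 34 3b, then zero-pad to 6 bytes: K' = 34 3b 00 00 00 00.
K' ⊕ ipad = 02 0d 36 36 36 36.  K' ⊕ opad = 68 67 5c 5c 5c 5c.
Inner input = (K'⊕ipad) ∥ m = 02 0d 36 36 36 36 ∥ 0e a4 6c.
Inner hash: even-index sum = 232 mod 256 = 232; odd-index sum = 285 mod 256 = 29 → e8 1d.
Outer input = (K'⊕opad) ∥ inner = 68 67 5c 5c 5c 5c ∥ e8 1d.
Outer hash (tag): even-index sum = 520 mod 256 = 8; odd-index sum = 316 mod 256 = 60 → 08 3c.

083c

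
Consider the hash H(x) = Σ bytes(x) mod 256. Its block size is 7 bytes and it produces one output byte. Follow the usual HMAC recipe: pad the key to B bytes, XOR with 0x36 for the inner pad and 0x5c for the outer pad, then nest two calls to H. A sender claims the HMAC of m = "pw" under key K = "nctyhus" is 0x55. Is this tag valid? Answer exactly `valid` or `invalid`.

valid

Key "nctyhus" = 6e 63 74 79 68 75 73 is exactly B = 7 bytes: K' = 6e 63 74 79 68 75 73.
K' ⊕ ipad = 58 55 42 4f 5e 43 45; K' ⊕ opad = 32 3f 28 25 34 29 2f.
Inner hash: sum = 88+85+66+79+94+67+69+112+119 = 779; mod 256 = 11 → 0b.
Outer hash (recomputed tag): sum = 50+63+40+37+52+41+47+11 = 341; mod 256 = 85 → 55.
Recomputed tag = 55; claimed = 55 → match.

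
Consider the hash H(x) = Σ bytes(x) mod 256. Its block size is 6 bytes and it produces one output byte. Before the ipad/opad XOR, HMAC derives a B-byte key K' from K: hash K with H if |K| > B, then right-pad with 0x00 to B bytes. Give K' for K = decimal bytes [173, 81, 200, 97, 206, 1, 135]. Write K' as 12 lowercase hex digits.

7d0000000000

|K| = 7 > B = 6, so first hash the key.
H(K): sum = 173+81+200+97+206+1+135 = 893; mod 256 = 125 → 7d.
Zero-pad H(K) = 7d to 6 bytes: K' = 7d 00 00 00 00 00.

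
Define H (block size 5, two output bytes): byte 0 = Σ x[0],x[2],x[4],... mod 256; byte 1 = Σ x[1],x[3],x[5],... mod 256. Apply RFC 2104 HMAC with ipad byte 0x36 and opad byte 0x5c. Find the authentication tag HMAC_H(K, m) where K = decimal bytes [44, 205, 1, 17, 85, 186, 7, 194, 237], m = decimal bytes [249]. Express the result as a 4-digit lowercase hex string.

7d0e

Key decimal bytes [44, 205, 1, 17, 85, 186, 7, 194, 237] = 2c cd 01 11 55 ba 07 c2 ed is 9 bytes > B = 5, so hash it first: H(key) = 76 5a, then zero-pad to 5 bytes: K' = 76 5a 00 00 00.
K' ⊕ ipad = 40 6c 36 36 36.  K' ⊕ opad = 2a 06 5c 5c 5c.
Inner input = (K'⊕ipad) ∥ m = 40 6c 36 36 36 ∥ f9.
Inner hash: even-index sum = 172 mod 256 = 172; odd-index sum = 411 mod 256 = 155 → ac 9b.
Outer input = (K'⊕opad) ∥ inner = 2a 06 5c 5c 5c ∥ ac 9b.
Outer hash (tag): even-index sum = 381 mod 256 = 125; odd-index sum = 270 mod 256 = 14 → 7d 0e.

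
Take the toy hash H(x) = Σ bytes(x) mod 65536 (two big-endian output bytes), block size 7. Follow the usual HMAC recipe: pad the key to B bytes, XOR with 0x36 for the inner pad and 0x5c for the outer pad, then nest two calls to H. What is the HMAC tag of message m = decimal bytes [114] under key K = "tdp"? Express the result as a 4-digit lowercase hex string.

0222

Key "tdp" = 74 64 70 is 3 bytes ≤ B = 7; zero-pad to 7 bytes: K' = 74 64 70 00 00 00 00.
K' ⊕ ipad = 42 52 46 36 36 36 36.  K' ⊕ opad = 28 38 2c 5c 5c 5c 5c.
Inner input = (K'⊕ipad) ∥ m = 42 52 46 36 36 36 36 ∥ 72.
Inner hash: sum = 66+82+70+54+54+54+54+114 = 548 → 02 24.
Outer input = (K'⊕opad) ∥ inner = 28 38 2c 5c 5c 5c 5c ∥ 02 24.
Outer hash (tag): sum = 40+56+44+92+92+92+92+2+36 = 546 → 02 22.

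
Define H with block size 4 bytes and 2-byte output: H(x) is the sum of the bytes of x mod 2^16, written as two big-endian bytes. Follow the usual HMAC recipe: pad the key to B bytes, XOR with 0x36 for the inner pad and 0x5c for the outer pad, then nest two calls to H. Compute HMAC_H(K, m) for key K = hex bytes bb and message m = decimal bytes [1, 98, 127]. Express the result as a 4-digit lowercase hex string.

020e

Key hex bytes bb is 1 byte ≤ B = 4; zero-pad to 4 bytes: K' = bb 00 00 00.
K' ⊕ ipad = 8d 36 36 36.  K' ⊕ opad = e7 5c 5c 5c.
Inner input = (K'⊕ipad) ∥ m = 8d 36 36 36 ∥ 01 62 7f.
Inner hash: sum = 141+54+54+54+1+98+127 = 529 → 02 11.
Outer input = (K'⊕opad) ∥ inner = e7 5c 5c 5c ∥ 02 11.
Outer hash (tag): sum = 231+92+92+92+2+17 = 526 → 02 0e.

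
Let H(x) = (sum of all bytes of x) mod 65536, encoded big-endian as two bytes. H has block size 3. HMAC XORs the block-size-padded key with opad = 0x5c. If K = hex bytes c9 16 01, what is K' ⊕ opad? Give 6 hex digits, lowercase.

Key hex bytes c9 16 01 is exactly B = 3 bytes: K' = c9 16 01.
XOR each byte with 0x5c: c9⊕5c=95, 16⊕5c=4a, 01⊕5c=5d.

954a5d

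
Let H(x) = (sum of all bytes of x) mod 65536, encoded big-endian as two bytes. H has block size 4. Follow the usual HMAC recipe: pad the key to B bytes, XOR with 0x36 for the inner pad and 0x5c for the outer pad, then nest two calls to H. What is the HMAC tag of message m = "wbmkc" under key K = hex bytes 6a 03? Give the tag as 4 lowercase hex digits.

0161

Key hex bytes 6a 03 is 2 bytes ≤ B = 4; zero-pad to 4 bytes: K' = 6a 03 00 00.
K' ⊕ ipad = 5c 35 36 36.  K' ⊕ opad = 36 5f 5c 5c.
Inner input = (K'⊕ipad) ∥ m = 5c 35 36 36 ∥ 77 62 6d 6b 63.
Inner hash: sum = 92+53+54+54+119+98+109+107+99 = 785 → 03 11.
Outer input = (K'⊕opad) ∥ inner = 36 5f 5c 5c ∥ 03 11.
Outer hash (tag): sum = 54+95+92+92+3+17 = 353 → 01 61.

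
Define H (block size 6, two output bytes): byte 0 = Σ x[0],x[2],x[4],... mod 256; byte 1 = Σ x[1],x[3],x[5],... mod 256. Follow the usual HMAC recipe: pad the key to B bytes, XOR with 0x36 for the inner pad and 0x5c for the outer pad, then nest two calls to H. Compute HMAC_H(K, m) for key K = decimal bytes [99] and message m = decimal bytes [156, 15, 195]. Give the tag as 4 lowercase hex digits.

17c5

Key decimal bytes [99] = 63 is 1 byte ≤ B = 6; zero-pad to 6 bytes: K' = 63 00 00 00 00 00.
K' ⊕ ipad = 55 36 36 36 36 36.  K' ⊕ opad = 3f 5c 5c 5c 5c 5c.
Inner input = (K'⊕ipad) ∥ m = 55 36 36 36 36 36 ∥ 9c 0f c3.
Inner hash: even-index sum = 544 mod 256 = 32; odd-index sum = 177 mod 256 = 177 → 20 b1.
Outer input = (K'⊕opad) ∥ inner = 3f 5c 5c 5c 5c 5c ∥ 20 b1.
Outer hash (tag): even-index sum = 279 mod 256 = 23; odd-index sum = 453 mod 256 = 197 → 17 c5.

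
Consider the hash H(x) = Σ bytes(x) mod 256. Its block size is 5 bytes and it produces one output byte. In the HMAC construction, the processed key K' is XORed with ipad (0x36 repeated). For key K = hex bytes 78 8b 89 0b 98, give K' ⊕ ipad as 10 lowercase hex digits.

Key hex bytes 78 8b 89 0b 98 is exactly B = 5 bytes: K' = 78 8b 89 0b 98.
XOR each byte with 0x36: 78⊕36=4e, 8b⊕36=bd, 89⊕36=bf, 0b⊕36=3d, 98⊕36=ae.

4ebdbf3dae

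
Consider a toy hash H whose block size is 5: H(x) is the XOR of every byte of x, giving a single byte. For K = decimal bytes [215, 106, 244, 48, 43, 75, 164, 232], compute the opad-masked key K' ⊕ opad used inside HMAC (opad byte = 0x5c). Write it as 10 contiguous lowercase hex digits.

Key decimal bytes [215, 106, 244, 48, 43, 75, 164, 232] = d7 6a f4 30 2b 4b a4 e8 is 8 bytes > B = 5, so hash it first: H(key) = 55, then zero-pad to 5 bytes: K' = 55 00 00 00 00.
XOR each byte with 0x5c: 55⊕5c=09, 00⊕5c=5c, 00⊕5c=5c, 00⊕5c=5c, 00⊕5c=5c.

095c5c5c5c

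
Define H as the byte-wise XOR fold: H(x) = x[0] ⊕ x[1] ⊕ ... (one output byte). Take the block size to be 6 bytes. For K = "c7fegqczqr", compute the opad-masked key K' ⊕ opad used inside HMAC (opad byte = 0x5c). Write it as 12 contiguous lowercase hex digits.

075c5c5c5c5c

Key "c7fegqczqr" = 63 37 66 65 67 71 63 7a 71 72 is 10 bytes > B = 6, so hash it first: H(key) = 5b, then zero-pad to 6 bytes: K' = 5b 00 00 00 00 00.
XOR each byte with 0x5c: 5b⊕5c=07, 00⊕5c=5c, 00⊕5c=5c, 00⊕5c=5c, 00⊕5c=5c, 00⊕5c=5c.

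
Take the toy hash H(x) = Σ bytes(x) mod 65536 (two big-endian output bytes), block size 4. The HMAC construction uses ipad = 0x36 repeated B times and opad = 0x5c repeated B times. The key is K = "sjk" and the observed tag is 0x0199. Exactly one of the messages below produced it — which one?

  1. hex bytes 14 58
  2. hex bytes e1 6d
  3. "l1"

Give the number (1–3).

1

Key "sjk" = 73 6a 6b is 3 bytes ≤ B = 4; zero-pad to 4 bytes: K' = 73 6a 6b 00.
K' ⊕ ipad = 45 5c 5d 36; K' ⊕ opad = 2f 36 37 5c.
m1: inner = H(45 5c 5d 36 14 58) = 01 a0; tag = H(2f 36 37 5c 01 a0) = 0199 ← matches
m2: inner = H(45 5c 5d 36 e1 6d) = 02 82; tag = H(2f 36 37 5c 02 82) = 017c
m3: inner = H(45 5c 5d 36 6c 31) = 01 d1; tag = H(2f 36 37 5c 01 d1) = 01ca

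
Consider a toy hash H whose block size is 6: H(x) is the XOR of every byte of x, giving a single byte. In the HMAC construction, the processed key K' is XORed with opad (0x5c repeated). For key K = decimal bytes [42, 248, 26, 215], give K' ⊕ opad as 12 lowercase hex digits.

Key decimal bytes [42, 248, 26, 215] = 2a f8 1a d7 is 4 bytes ≤ B = 6; zero-pad to 6 bytes: K' = 2a f8 1a d7 00 00.
XOR each byte with 0x5c: 2a⊕5c=76, f8⊕5c=a4, 1a⊕5c=46, d7⊕5c=8b, 00⊕5c=5c, 00⊕5c=5c.

76a4468b5c5c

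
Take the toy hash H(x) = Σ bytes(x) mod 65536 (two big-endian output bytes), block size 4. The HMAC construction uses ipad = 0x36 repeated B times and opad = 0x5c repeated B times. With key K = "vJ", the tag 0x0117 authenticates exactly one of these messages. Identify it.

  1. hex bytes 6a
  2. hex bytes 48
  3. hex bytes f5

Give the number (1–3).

Key "vJ" = 76 4a is 2 bytes ≤ B = 4; zero-pad to 4 bytes: K' = 76 4a 00 00.
K' ⊕ ipad = 40 7c 36 36; K' ⊕ opad = 2a 16 5c 5c.
m1: inner = H(40 7c 36 36 6a) = 01 92; tag = H(2a 16 5c 5c 01 92) = 018b
m2: inner = H(40 7c 36 36 48) = 01 70; tag = H(2a 16 5c 5c 01 70) = 0169
m3: inner = H(40 7c 36 36 f5) = 02 1d; tag = H(2a 16 5c 5c 02 1d) = 0117 ← matches

3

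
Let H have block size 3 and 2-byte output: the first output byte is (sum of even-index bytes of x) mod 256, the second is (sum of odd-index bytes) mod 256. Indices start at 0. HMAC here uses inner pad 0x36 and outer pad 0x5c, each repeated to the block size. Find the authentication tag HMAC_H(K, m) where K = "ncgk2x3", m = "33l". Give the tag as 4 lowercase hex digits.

Key "ncgk2x3" = 6e 63 67 6b 32 78 33 is 7 bytes > B = 3, so hash it first: H(key) = 3a 46, then zero-pad to 3 bytes: K' = 3a 46 00.
K' ⊕ ipad = 0c 70 36.  K' ⊕ opad = 66 1a 5c.
Inner input = (K'⊕ipad) ∥ m = 0c 70 36 ∥ 33 33 6c.
Inner hash: even-index sum = 117 mod 256 = 117; odd-index sum = 271 mod 256 = 15 → 75 0f.
Outer input = (K'⊕opad) ∥ inner = 66 1a 5c ∥ 75 0f.
Outer hash (tag): even-index sum = 209 mod 256 = 209; odd-index sum = 143 mod 256 = 143 → d1 8f.

d18f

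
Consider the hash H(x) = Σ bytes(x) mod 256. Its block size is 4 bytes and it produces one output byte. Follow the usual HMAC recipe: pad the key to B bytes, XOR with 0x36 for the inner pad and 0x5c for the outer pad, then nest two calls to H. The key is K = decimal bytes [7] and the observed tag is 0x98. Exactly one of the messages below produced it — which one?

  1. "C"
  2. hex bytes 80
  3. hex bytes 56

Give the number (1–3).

3

Key decimal bytes [7] = 07 is 1 byte ≤ B = 4; zero-pad to 4 bytes: K' = 07 00 00 00.
K' ⊕ ipad = 31 36 36 36; K' ⊕ opad = 5b 5c 5c 5c.
m1: inner = H(31 36 36 36 43) = 16; tag = H(5b 5c 5c 5c 16) = 85
m2: inner = H(31 36 36 36 80) = 53; tag = H(5b 5c 5c 5c 53) = c2
m3: inner = H(31 36 36 36 56) = 29; tag = H(5b 5c 5c 5c 29) = 98 ← matches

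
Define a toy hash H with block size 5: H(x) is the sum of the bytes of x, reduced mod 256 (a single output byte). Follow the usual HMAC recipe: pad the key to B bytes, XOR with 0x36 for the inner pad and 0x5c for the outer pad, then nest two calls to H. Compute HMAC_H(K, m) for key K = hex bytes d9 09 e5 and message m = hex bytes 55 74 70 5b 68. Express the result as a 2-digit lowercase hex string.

b4

Key hex bytes d9 09 e5 is 3 bytes ≤ B = 5; zero-pad to 5 bytes: K' = d9 09 e5 00 00.
K' ⊕ ipad = ef 3f d3 36 36.  K' ⊕ opad = 85 55 b9 5c 5c.
Inner input = (K'⊕ipad) ∥ m = ef 3f d3 36 36 ∥ 55 74 70 5b 68.
Inner hash: sum = 239+63+211+54+54+85+116+112+91+104 = 1129; mod 256 = 105 → 69.
Outer input = (K'⊕opad) ∥ inner = 85 55 b9 5c 5c ∥ 69.
Outer hash (tag): sum = 133+85+185+92+92+105 = 692; mod 256 = 180 → b4.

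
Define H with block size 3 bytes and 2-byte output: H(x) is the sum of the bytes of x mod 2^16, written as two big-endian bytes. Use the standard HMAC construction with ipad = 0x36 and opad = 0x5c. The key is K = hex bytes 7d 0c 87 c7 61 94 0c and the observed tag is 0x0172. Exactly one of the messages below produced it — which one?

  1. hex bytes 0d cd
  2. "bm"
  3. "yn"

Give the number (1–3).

1

Key hex bytes 7d 0c 87 c7 61 94 0c is 7 bytes > B = 3, so hash it first: H(key) = 02 d8, then zero-pad to 3 bytes: K' = 02 d8 00.
K' ⊕ ipad = 34 ee 36; K' ⊕ opad = 5e 84 5c.
m1: inner = H(34 ee 36 0d cd) = 02 32; tag = H(5e 84 5c 02 32) = 0172 ← matches
m2: inner = H(34 ee 36 62 6d) = 02 27; tag = H(5e 84 5c 02 27) = 0167
m3: inner = H(34 ee 36 79 6e) = 02 3f; tag = H(5e 84 5c 02 3f) = 017f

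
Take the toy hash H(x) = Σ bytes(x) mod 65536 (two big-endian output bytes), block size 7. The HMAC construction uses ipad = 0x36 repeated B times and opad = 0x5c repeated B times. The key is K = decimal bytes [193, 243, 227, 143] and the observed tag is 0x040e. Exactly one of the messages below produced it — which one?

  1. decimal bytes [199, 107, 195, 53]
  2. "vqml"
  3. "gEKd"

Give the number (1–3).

Key decimal bytes [193, 243, 227, 143] = c1 f3 e3 8f is 4 bytes ≤ B = 7; zero-pad to 7 bytes: K' = c1 f3 e3 8f 00 00 00.
K' ⊕ ipad = f7 c5 d5 b9 36 36 36; K' ⊕ opad = 9d af bf d3 5c 5c 5c.
m1: inner = H(f7 c5 d5 b9 36 36 36 c7 6b c3 35) = 06 16; tag = H(9d af bf d3 5c 5c 5c 06 16) = 040e ← matches
m2: inner = H(f7 c5 d5 b9 36 36 36 76 71 6d 6c) = 05 ac; tag = H(9d af bf d3 5c 5c 5c 05 ac) = 04a3
m3: inner = H(f7 c5 d5 b9 36 36 36 67 45 4b 64) = 05 47; tag = H(9d af bf d3 5c 5c 5c 05 47) = 043e

1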